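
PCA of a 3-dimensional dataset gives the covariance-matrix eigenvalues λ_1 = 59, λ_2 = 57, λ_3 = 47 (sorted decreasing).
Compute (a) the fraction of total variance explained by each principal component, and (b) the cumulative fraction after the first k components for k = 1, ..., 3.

Step 1 — total variance = trace(Sigma) = Σ λ_i = 59 + 57 + 47 = 163.

Step 2 — fraction explained by component i = λ_i / Σ λ:
  PC1: 59/163 = 0.362
  PC2: 57/163 = 0.3497
  PC3: 47/163 = 0.2883

Step 3 — cumulative fraction after k components = (λ_1 + ... + λ_k) / Σ λ:
  k = 1: 59/163 = 0.362
  k = 2: (59 + 57)/163 = 116/163 = 0.7117
  k = 3: (59 + 57 + 47)/163 = 163/163 = 1

Summary (fraction, with percent):

explained: PC1 0.362 (36.2%), PC2 0.3497 (34.97%), PC3 0.2883 (28.83%);  cumulative: 0.362, 0.7117, 1


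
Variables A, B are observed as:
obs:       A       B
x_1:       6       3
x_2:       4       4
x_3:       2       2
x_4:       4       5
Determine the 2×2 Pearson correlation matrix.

Step 1 — column means:
  mean(A) = (6 + 4 + 2 + 4) / 4 = 16/4 = 4
  mean(B) = (3 + 4 + 2 + 5) / 4 = 14/4 = 3.5

Step 2 — sample variances and covariances s[i,j] = (1/(n-1)) · Σ_k (x_{k,i} - mean_i) · (x_{k,j} - mean_j), with n-1 = 3:
  s[A,A] = ((2)·(2) + (0)·(0) + (-2)·(-2) + (0)·(0)) / 3 = 8/3 = 2.6667
  s[A,B] = ((2)·(-0.5) + (0)·(0.5) + (-2)·(-1.5) + (0)·(1.5)) / 3 = 2/3 = 0.6667
  s[B,B] = ((-0.5)·(-0.5) + (0.5)·(0.5) + (-1.5)·(-1.5) + (1.5)·(1.5)) / 3 = 5/3 = 1.6667
  Sample standard deviations s_i = √(s[i,i]):
  s(A) = √(2.6667) = 1.633
  s(B) = √(1.6667) = 1.291

Step 3 — r_{ij} = s_{ij} / (s_i · s_j):
  r[A,A] = 1 (diagonal).
  r[A,B] = 0.6667 / (1.633 · 1.291) = 0.6667 / 2.1082 = 0.3162
  r[B,B] = 1 (diagonal).

R is symmetric with unit diagonal. Assembling:

R = [[1, 0.3162],
 [0.3162, 1]]


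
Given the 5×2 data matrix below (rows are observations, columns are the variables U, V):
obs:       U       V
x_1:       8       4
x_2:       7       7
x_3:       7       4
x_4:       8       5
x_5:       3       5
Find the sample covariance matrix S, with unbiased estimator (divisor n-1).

Step 1 — column means:
  mean(U) = (8 + 7 + 7 + 8 + 3) / 5 = 33/5 = 6.6
  mean(V) = (4 + 7 + 4 + 5 + 5) / 5 = 25/5 = 5

Step 2 — sample covariance S[i,j] = (1/(n-1)) · Σ_k (x_{k,i} - mean_i) · (x_{k,j} - mean_j), with n-1 = 4.
  S[U,U] = ((1.4)·(1.4) + (0.4)·(0.4) + (0.4)·(0.4) + (1.4)·(1.4) + (-3.6)·(-3.6)) / 4 = 17.2/4 = 4.3
  S[U,V] = ((1.4)·(-1) + (0.4)·(2) + (0.4)·(-1) + (1.4)·(0) + (-3.6)·(0)) / 4 = -1/4 = -0.25
  S[V,V] = ((-1)·(-1) + (2)·(2) + (-1)·(-1) + (0)·(0) + (0)·(0)) / 4 = 6/4 = 1.5

S is symmetric (S[j,i] = S[i,j]). Assembling:

S = [[4.3, -0.25],
 [-0.25, 1.5]]


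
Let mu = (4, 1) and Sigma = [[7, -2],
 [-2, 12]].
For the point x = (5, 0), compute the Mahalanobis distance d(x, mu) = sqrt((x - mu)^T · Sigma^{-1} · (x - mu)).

Step 1 — centre the observation: (x - mu) = (1, -1).

Step 2 — invert Sigma. det(Sigma) = 7·12 - (-2)² = 80.
  Sigma^{-1} = (1/det) · [[d, -b], [-b, a]] = [[0.15, 0.025],
 [0.025, 0.0875]].

Step 3 — form the quadratic (x - mu)^T · Sigma^{-1} · (x - mu):
  Sigma^{-1} · (x - mu) = (0.125, -0.0625).
  (x - mu)^T · [Sigma^{-1} · (x - mu)] = (1)·(0.125) + (-1)·(-0.0625) = 0.1875.

Step 4 — take square root: d = √(0.1875) ≈ 0.433.

d(x, mu) = √(0.1875) ≈ 0.433


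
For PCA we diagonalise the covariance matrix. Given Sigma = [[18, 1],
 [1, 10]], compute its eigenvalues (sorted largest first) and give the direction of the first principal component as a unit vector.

Step 1 — characteristic polynomial of 2×2 Sigma:
  det(Sigma - λI) = λ² - trace · λ + det = 0.
  trace = 18 + 10 = 28, det = 18·10 - (1)² = 179.
Step 2 — discriminant:
  Δ = trace² - 4·det = 784 - 716 = 68.
Step 3 — eigenvalues:
  λ = (trace ± √Δ)/2 = (28 ± 8.2462)/2,
  λ_1 = 18.1231,  λ_2 = 9.8769.

Step 4 — unit eigenvector for λ_1: solve (Sigma - λ_1 I)v = 0. First row:
  (18 - 18.1231)·v_x + (1)·v_y = 0, i.e. (-0.1231)·v_x + (1)·v_y = 0,
  so v ∝ (b, λ_1 - a) = (1, 0.1231) = u.
  ||u|| = √((1)² + (0.1231)²) = √(1.0152) ≈ 1.0075,
  v_1 = u/||u|| ≈ (0.9925, 0.1222) (||v_1|| = 1).

λ_1 = 18.1231,  λ_2 = 9.8769;  v_1 ≈ (0.9925, 0.1222)


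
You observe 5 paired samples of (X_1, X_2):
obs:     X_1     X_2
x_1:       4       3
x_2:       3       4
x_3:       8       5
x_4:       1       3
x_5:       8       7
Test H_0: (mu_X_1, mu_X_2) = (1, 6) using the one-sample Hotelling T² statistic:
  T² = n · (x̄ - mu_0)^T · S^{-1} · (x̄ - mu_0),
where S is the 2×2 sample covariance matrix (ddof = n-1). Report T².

Step 1 — sample mean vector:
  mean(X_1) = (4 + 3 + 8 + 1 + 8) / 5 = 24/5 = 4.8
  mean(X_2) = (3 + 4 + 5 + 3 + 7) / 5 = 22/5 = 4.4
  x̄ = (4.8, 4.4),  deviation x̄ - mu_0 = (4.8, 4.4) - (1, 6) = (3.8, -1.6).

Step 2 — sample covariance matrix, S[i,j] = (1/(n-1)) · Σ_k (x_{k,i} - mean_i) · (x_{k,j} - mean_j), divisor n-1 = 4:
  S[X_1,X_1] = ((-0.8)·(-0.8) + (-1.8)·(-1.8) + (3.2)·(3.2) + (-3.8)·(-3.8) + (3.2)·(3.2)) / 4 = 38.8/4 = 9.7
  S[X_1,X_2] = ((-0.8)·(-1.4) + (-1.8)·(-0.4) + (3.2)·(0.6) + (-3.8)·(-1.4) + (3.2)·(2.6)) / 4 = 17.4/4 = 4.35
  S[X_2,X_2] = ((-1.4)·(-1.4) + (-0.4)·(-0.4) + (0.6)·(0.6) + (-1.4)·(-1.4) + (2.6)·(2.6)) / 4 = 11.2/4 = 2.8
  S = [[9.7, 4.35],
 [4.35, 2.8]].

Step 3 — invert S. det(S) = 9.7·2.8 - (4.35)² = 8.2375.
  S^{-1} = (1/det) · [[d, -b], [-b, a]] = [[0.3399, -0.5281],
 [-0.5281, 1.1775]].

Step 4 — quadratic form (x̄ - mu_0)^T · S^{-1} · (x̄ - mu_0):
  S^{-1} · (x̄ - mu_0) = (2.1366, -3.8907),
  (x̄ - mu_0)^T · [...] = (3.8)·(2.1366) + (-1.6)·(-3.8907) = 14.3442.

Step 5 — scale by n: T² = 5 · 14.3442 = 71.7208.

T² ≈ 71.7208


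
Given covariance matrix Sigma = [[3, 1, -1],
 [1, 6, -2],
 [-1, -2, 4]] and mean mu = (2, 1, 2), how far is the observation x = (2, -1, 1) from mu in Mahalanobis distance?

Step 1 — centre the observation: (x - mu) = (0, -2, -1).

Step 2 — invert Sigma (cofactor / det for 3×3, or solve directly):
  Sigma^{-1} = [[0.3704, -0.037, 0.0741],
 [-0.037, 0.2037, 0.0926],
 [0.0741, 0.0926, 0.3148]].

Step 3 — form the quadratic (x - mu)^T · Sigma^{-1} · (x - mu):
  Sigma^{-1} · (x - mu) = (0, -0.5, -0.5).
  (x - mu)^T · [Sigma^{-1} · (x - mu)] = (0)·(0) + (-2)·(-0.5) + (-1)·(-0.5) = 1.5.

Step 4 — take square root: d = √(1.5) ≈ 1.2247.

d(x, mu) = √(1.5) ≈ 1.2247


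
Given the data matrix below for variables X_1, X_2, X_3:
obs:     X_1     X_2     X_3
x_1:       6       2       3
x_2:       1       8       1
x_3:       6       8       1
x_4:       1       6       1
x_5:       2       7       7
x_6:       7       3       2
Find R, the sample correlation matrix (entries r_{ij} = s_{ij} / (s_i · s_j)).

Step 1 — column means:
  mean(X_1) = (6 + 1 + 6 + 1 + 2 + 7) / 6 = 23/6 = 3.8333
  mean(X_2) = (2 + 8 + 8 + 6 + 7 + 3) / 6 = 34/6 = 5.6667
  mean(X_3) = (3 + 1 + 1 + 1 + 7 + 2) / 6 = 15/6 = 2.5

Step 2 — sample variances and covariances s[i,j] = (1/(n-1)) · Σ_k (x_{k,i} - mean_i) · (x_{k,j} - mean_j), with n-1 = 5:
  s[X_1,X_1] = ((2.1667)·(2.1667) + (-2.8333)·(-2.8333) + (2.1667)·(2.1667) + (-2.8333)·(-2.8333) + (-1.8333)·(-1.8333) + (3.1667)·(3.1667)) / 5 = 38.8333/5 = 7.7667
  s[X_1,X_2] = ((2.1667)·(-3.6667) + (-2.8333)·(2.3333) + (2.1667)·(2.3333) + (-2.8333)·(0.3333) + (-1.8333)·(1.3333) + (3.1667)·(-2.6667)) / 5 = -21.3333/5 = -4.2667
  s[X_1,X_3] = ((2.1667)·(0.5) + (-2.8333)·(-1.5) + (2.1667)·(-1.5) + (-2.8333)·(-1.5) + (-1.8333)·(4.5) + (3.1667)·(-0.5)) / 5 = -3.5/5 = -0.7
  s[X_2,X_2] = ((-3.6667)·(-3.6667) + (2.3333)·(2.3333) + (2.3333)·(2.3333) + (0.3333)·(0.3333) + (1.3333)·(1.3333) + (-2.6667)·(-2.6667)) / 5 = 33.3333/5 = 6.6667
  s[X_2,X_3] = ((-3.6667)·(0.5) + (2.3333)·(-1.5) + (2.3333)·(-1.5) + (0.3333)·(-1.5) + (1.3333)·(4.5) + (-2.6667)·(-0.5)) / 5 = -2/5 = -0.4
  s[X_3,X_3] = ((0.5)·(0.5) + (-1.5)·(-1.5) + (-1.5)·(-1.5) + (-1.5)·(-1.5) + (4.5)·(4.5) + (-0.5)·(-0.5)) / 5 = 27.5/5 = 5.5
  Sample standard deviations s_i = √(s[i,i]):
  s(X_1) = √(7.7667) = 2.7869
  s(X_2) = √(6.6667) = 2.582
  s(X_3) = √(5.5) = 2.3452

Step 3 — r_{ij} = s_{ij} / (s_i · s_j):
  r[X_1,X_1] = 1 (diagonal).
  r[X_1,X_2] = -4.2667 / (2.7869 · 2.582) = -4.2667 / 7.1957 = -0.5929
  r[X_1,X_3] = -0.7 / (2.7869 · 2.3452) = -0.7 / 6.5358 = -0.1071
  r[X_2,X_2] = 1 (diagonal).
  r[X_2,X_3] = -0.4 / (2.582 · 2.3452) = -0.4 / 6.0553 = -0.0661
  r[X_3,X_3] = 1 (diagonal).

R is symmetric with unit diagonal. Assembling:

R = [[1, -0.5929, -0.1071],
 [-0.5929, 1, -0.0661],
 [-0.1071, -0.0661, 1]]


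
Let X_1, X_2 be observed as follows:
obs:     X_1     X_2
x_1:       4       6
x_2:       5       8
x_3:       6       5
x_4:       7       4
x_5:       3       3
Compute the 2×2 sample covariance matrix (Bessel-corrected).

Step 1 — column means:
  mean(X_1) = (4 + 5 + 6 + 7 + 3) / 5 = 25/5 = 5
  mean(X_2) = (6 + 8 + 5 + 4 + 3) / 5 = 26/5 = 5.2

Step 2 — sample covariance S[i,j] = (1/(n-1)) · Σ_k (x_{k,i} - mean_i) · (x_{k,j} - mean_j), with n-1 = 4.
  S[X_1,X_1] = ((-1)·(-1) + (0)·(0) + (1)·(1) + (2)·(2) + (-2)·(-2)) / 4 = 10/4 = 2.5
  S[X_1,X_2] = ((-1)·(0.8) + (0)·(2.8) + (1)·(-0.2) + (2)·(-1.2) + (-2)·(-2.2)) / 4 = 1/4 = 0.25
  S[X_2,X_2] = ((0.8)·(0.8) + (2.8)·(2.8) + (-0.2)·(-0.2) + (-1.2)·(-1.2) + (-2.2)·(-2.2)) / 4 = 14.8/4 = 3.7

S is symmetric (S[j,i] = S[i,j]). Assembling:

S = [[2.5, 0.25],
 [0.25, 3.7]]


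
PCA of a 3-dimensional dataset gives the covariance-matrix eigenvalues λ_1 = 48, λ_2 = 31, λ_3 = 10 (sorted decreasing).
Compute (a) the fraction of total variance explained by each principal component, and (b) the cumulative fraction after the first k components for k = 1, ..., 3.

Step 1 — total variance = trace(Sigma) = Σ λ_i = 48 + 31 + 10 = 89.

Step 2 — fraction explained by component i = λ_i / Σ λ:
  PC1: 48/89 = 0.5393
  PC2: 31/89 = 0.3483
  PC3: 10/89 = 0.1124

Step 3 — cumulative fraction after k components = (λ_1 + ... + λ_k) / Σ λ:
  k = 1: 48/89 = 0.5393
  k = 2: (48 + 31)/89 = 79/89 = 0.8876
  k = 3: (48 + 31 + 10)/89 = 89/89 = 1

Summary (fraction, with percent):

explained: PC1 0.5393 (53.93%), PC2 0.3483 (34.83%), PC3 0.1124 (11.24%);  cumulative: 0.5393, 0.8876, 1


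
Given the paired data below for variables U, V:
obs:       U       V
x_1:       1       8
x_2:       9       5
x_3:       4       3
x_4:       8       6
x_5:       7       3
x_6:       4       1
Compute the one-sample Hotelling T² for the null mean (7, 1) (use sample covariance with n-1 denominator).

Step 1 — sample mean vector:
  mean(U) = (1 + 9 + 4 + 8 + 7 + 4) / 6 = 33/6 = 5.5
  mean(V) = (8 + 5 + 3 + 6 + 3 + 1) / 6 = 26/6 = 4.3333
  x̄ = (5.5, 4.3333),  deviation x̄ - mu_0 = (5.5, 4.3333) - (7, 1) = (-1.5, 3.3333).

Step 2 — sample covariance matrix, S[i,j] = (1/(n-1)) · Σ_k (x_{k,i} - mean_i) · (x_{k,j} - mean_j), divisor n-1 = 5:
  S[U,U] = ((-4.5)·(-4.5) + (3.5)·(3.5) + (-1.5)·(-1.5) + (2.5)·(2.5) + (1.5)·(1.5) + (-1.5)·(-1.5)) / 5 = 45.5/5 = 9.1
  S[U,V] = ((-4.5)·(3.6667) + (3.5)·(0.6667) + (-1.5)·(-1.3333) + (2.5)·(1.6667) + (1.5)·(-1.3333) + (-1.5)·(-3.3333)) / 5 = -5/5 = -1
  S[V,V] = ((3.6667)·(3.6667) + (0.6667)·(0.6667) + (-1.3333)·(-1.3333) + (1.6667)·(1.6667) + (-1.3333)·(-1.3333) + (-3.3333)·(-3.3333)) / 5 = 31.3333/5 = 6.2667
  S = [[9.1, -1],
 [-1, 6.2667]].

Step 3 — invert S. det(S) = 9.1·6.2667 - (-1)² = 56.0267.
  S^{-1} = (1/det) · [[d, -b], [-b, a]] = [[0.1119, 0.0178],
 [0.0178, 0.1624]].

Step 4 — quadratic form (x̄ - mu_0)^T · S^{-1} · (x̄ - mu_0):
  S^{-1} · (x̄ - mu_0) = (-0.1083, 0.5146),
  (x̄ - mu_0)^T · [...] = (-1.5)·(-0.1083) + (3.3333)·(0.5146) = 1.8779.

Step 5 — scale by n: T² = 6 · 1.8779 = 11.2673.

T² ≈ 11.2673


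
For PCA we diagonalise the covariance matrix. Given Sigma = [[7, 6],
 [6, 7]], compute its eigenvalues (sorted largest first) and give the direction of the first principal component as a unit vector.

Step 1 — characteristic polynomial of 2×2 Sigma:
  det(Sigma - λI) = λ² - trace · λ + det = 0.
  trace = 7 + 7 = 14, det = 7·7 - (6)² = 13.
Step 2 — discriminant:
  Δ = trace² - 4·det = 196 - 52 = 144.
Step 3 — eigenvalues:
  λ = (trace ± √Δ)/2 = (14 ± 12)/2,
  λ_1 = 13,  λ_2 = 1.

Step 4 — unit eigenvector for λ_1: solve (Sigma - λ_1 I)v = 0. First row:
  (7 - 13)·v_x + (6)·v_y = 0, i.e. (-6)·v_x + (6)·v_y = 0,
  so v ∝ (b, λ_1 - a) = (6, 6) = u.
  ||u|| = √((6)² + (6)²) = √(72) ≈ 8.4853,
  v_1 = u/||u|| ≈ (0.7071, 0.7071) (||v_1|| = 1).

λ_1 = 13,  λ_2 = 1;  v_1 ≈ (0.7071, 0.7071)


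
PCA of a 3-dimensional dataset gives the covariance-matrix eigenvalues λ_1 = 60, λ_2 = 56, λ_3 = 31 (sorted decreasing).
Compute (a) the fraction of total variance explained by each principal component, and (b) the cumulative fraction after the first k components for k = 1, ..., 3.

Step 1 — total variance = trace(Sigma) = Σ λ_i = 60 + 56 + 31 = 147.

Step 2 — fraction explained by component i = λ_i / Σ λ:
  PC1: 60/147 = 0.4082
  PC2: 56/147 = 0.381
  PC3: 31/147 = 0.2109

Step 3 — cumulative fraction after k components = (λ_1 + ... + λ_k) / Σ λ:
  k = 1: 60/147 = 0.4082
  k = 2: (60 + 56)/147 = 116/147 = 0.7891
  k = 3: (60 + 56 + 31)/147 = 147/147 = 1

Summary (fraction, with percent):

explained: PC1 0.4082 (40.82%), PC2 0.381 (38.1%), PC3 0.2109 (21.09%);  cumulative: 0.4082, 0.7891, 1


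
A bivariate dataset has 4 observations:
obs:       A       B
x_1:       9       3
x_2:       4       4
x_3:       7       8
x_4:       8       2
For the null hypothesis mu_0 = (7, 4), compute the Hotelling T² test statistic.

Step 1 — sample mean vector:
  mean(A) = (9 + 4 + 7 + 8) / 4 = 28/4 = 7
  mean(B) = (3 + 4 + 8 + 2) / 4 = 17/4 = 4.25
  x̄ = (7, 4.25),  deviation x̄ - mu_0 = (7, 4.25) - (7, 4) = (0, 0.25).

Step 2 — sample covariance matrix, S[i,j] = (1/(n-1)) · Σ_k (x_{k,i} - mean_i) · (x_{k,j} - mean_j), divisor n-1 = 3:
  S[A,A] = ((2)·(2) + (-3)·(-3) + (0)·(0) + (1)·(1)) / 3 = 14/3 = 4.6667
  S[A,B] = ((2)·(-1.25) + (-3)·(-0.25) + (0)·(3.75) + (1)·(-2.25)) / 3 = -4/3 = -1.3333
  S[B,B] = ((-1.25)·(-1.25) + (-0.25)·(-0.25) + (3.75)·(3.75) + (-2.25)·(-2.25)) / 3 = 20.75/3 = 6.9167
  S = [[4.6667, -1.3333],
 [-1.3333, 6.9167]].

Step 3 — invert S. det(S) = 4.6667·6.9167 - (-1.3333)² = 30.5.
  S^{-1} = (1/det) · [[d, -b], [-b, a]] = [[0.2268, 0.0437],
 [0.0437, 0.153]].

Step 4 — quadratic form (x̄ - mu_0)^T · S^{-1} · (x̄ - mu_0):
  S^{-1} · (x̄ - mu_0) = (0.0109, 0.0383),
  (x̄ - mu_0)^T · [...] = (0)·(0.0109) + (0.25)·(0.0383) = 0.0096.

Step 5 — scale by n: T² = 4 · 0.0096 = 0.0383.

T² ≈ 0.0383


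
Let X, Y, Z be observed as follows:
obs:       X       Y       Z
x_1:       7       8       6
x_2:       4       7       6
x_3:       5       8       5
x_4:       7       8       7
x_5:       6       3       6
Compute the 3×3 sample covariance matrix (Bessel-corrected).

Step 1 — column means:
  mean(X) = (7 + 4 + 5 + 7 + 6) / 5 = 29/5 = 5.8
  mean(Y) = (8 + 7 + 8 + 8 + 3) / 5 = 34/5 = 6.8
  mean(Z) = (6 + 6 + 5 + 7 + 6) / 5 = 30/5 = 6

Step 2 — sample covariance S[i,j] = (1/(n-1)) · Σ_k (x_{k,i} - mean_i) · (x_{k,j} - mean_j), with n-1 = 4.
  S[X,X] = ((1.2)·(1.2) + (-1.8)·(-1.8) + (-0.8)·(-0.8) + (1.2)·(1.2) + (0.2)·(0.2)) / 4 = 6.8/4 = 1.7
  S[X,Y] = ((1.2)·(1.2) + (-1.8)·(0.2) + (-0.8)·(1.2) + (1.2)·(1.2) + (0.2)·(-3.8)) / 4 = 0.8/4 = 0.2
  S[X,Z] = ((1.2)·(0) + (-1.8)·(0) + (-0.8)·(-1) + (1.2)·(1) + (0.2)·(0)) / 4 = 2/4 = 0.5
  S[Y,Y] = ((1.2)·(1.2) + (0.2)·(0.2) + (1.2)·(1.2) + (1.2)·(1.2) + (-3.8)·(-3.8)) / 4 = 18.8/4 = 4.7
  S[Y,Z] = ((1.2)·(0) + (0.2)·(0) + (1.2)·(-1) + (1.2)·(1) + (-3.8)·(0)) / 4 = 0/4 = 0
  S[Z,Z] = ((0)·(0) + (0)·(0) + (-1)·(-1) + (1)·(1) + (0)·(0)) / 4 = 2/4 = 0.5

S is symmetric (S[j,i] = S[i,j]). Assembling:

S = [[1.7, 0.2, 0.5],
 [0.2, 4.7, 0],
 [0.5, 0, 0.5]]


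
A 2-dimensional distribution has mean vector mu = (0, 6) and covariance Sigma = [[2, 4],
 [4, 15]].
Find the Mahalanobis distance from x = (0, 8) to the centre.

Step 1 — centre the observation: (x - mu) = (0, 2).

Step 2 — invert Sigma. det(Sigma) = 2·15 - (4)² = 14.
  Sigma^{-1} = (1/det) · [[d, -b], [-b, a]] = [[1.0714, -0.2857],
 [-0.2857, 0.1429]].

Step 3 — form the quadratic (x - mu)^T · Sigma^{-1} · (x - mu):
  Sigma^{-1} · (x - mu) = (-0.5714, 0.2857).
  (x - mu)^T · [Sigma^{-1} · (x - mu)] = (0)·(-0.5714) + (2)·(0.2857) = 0.5714.

Step 4 — take square root: d = √(0.5714) ≈ 0.7559.

d(x, mu) = √(0.5714) ≈ 0.7559


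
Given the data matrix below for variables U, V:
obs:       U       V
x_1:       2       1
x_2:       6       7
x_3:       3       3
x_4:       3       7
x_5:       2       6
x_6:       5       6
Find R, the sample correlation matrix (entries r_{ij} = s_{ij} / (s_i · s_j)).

Step 1 — column means:
  mean(U) = (2 + 6 + 3 + 3 + 2 + 5) / 6 = 21/6 = 3.5
  mean(V) = (1 + 7 + 3 + 7 + 6 + 6) / 6 = 30/6 = 5

Step 2 — sample variances and covariances s[i,j] = (1/(n-1)) · Σ_k (x_{k,i} - mean_i) · (x_{k,j} - mean_j), with n-1 = 5:
  s[U,U] = ((-1.5)·(-1.5) + (2.5)·(2.5) + (-0.5)·(-0.5) + (-0.5)·(-0.5) + (-1.5)·(-1.5) + (1.5)·(1.5)) / 5 = 13.5/5 = 2.7
  s[U,V] = ((-1.5)·(-4) + (2.5)·(2) + (-0.5)·(-2) + (-0.5)·(2) + (-1.5)·(1) + (1.5)·(1)) / 5 = 11/5 = 2.2
  s[V,V] = ((-4)·(-4) + (2)·(2) + (-2)·(-2) + (2)·(2) + (1)·(1) + (1)·(1)) / 5 = 30/5 = 6
  Sample standard deviations s_i = √(s[i,i]):
  s(U) = √(2.7) = 1.6432
  s(V) = √(6) = 2.4495

Step 3 — r_{ij} = s_{ij} / (s_i · s_j):
  r[U,U] = 1 (diagonal).
  r[U,V] = 2.2 / (1.6432 · 2.4495) = 2.2 / 4.0249 = 0.5466
  r[V,V] = 1 (diagonal).

R is symmetric with unit diagonal. Assembling:

R = [[1, 0.5466],
 [0.5466, 1]]


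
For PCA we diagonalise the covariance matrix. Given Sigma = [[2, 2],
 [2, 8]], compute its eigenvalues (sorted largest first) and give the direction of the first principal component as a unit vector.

Step 1 — characteristic polynomial of 2×2 Sigma:
  det(Sigma - λI) = λ² - trace · λ + det = 0.
  trace = 2 + 8 = 10, det = 2·8 - (2)² = 12.
Step 2 — discriminant:
  Δ = trace² - 4·det = 100 - 48 = 52.
Step 3 — eigenvalues:
  λ = (trace ± √Δ)/2 = (10 ± 7.2111)/2,
  λ_1 = 8.6056,  λ_2 = 1.3944.

Step 4 — unit eigenvector for λ_1: solve (Sigma - λ_1 I)v = 0. First row:
  (2 - 8.6056)·v_x + (2)·v_y = 0, i.e. (-6.6056)·v_x + (2)·v_y = 0,
  so v ∝ (b, λ_1 - a) = (2, 6.6056) = u.
  ||u|| = √((2)² + (6.6056)²) = √(47.6333) ≈ 6.9017,
  v_1 = u/||u|| ≈ (0.2898, 0.9571) (||v_1|| = 1).

λ_1 = 8.6056,  λ_2 = 1.3944;  v_1 ≈ (0.2898, 0.9571)


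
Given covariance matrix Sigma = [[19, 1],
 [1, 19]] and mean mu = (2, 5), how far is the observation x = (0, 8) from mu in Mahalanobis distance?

Step 1 — centre the observation: (x - mu) = (-2, 3).

Step 2 — invert Sigma. det(Sigma) = 19·19 - (1)² = 360.
  Sigma^{-1} = (1/det) · [[d, -b], [-b, a]] = [[0.0528, -0.0028],
 [-0.0028, 0.0528]].

Step 3 — form the quadratic (x - mu)^T · Sigma^{-1} · (x - mu):
  Sigma^{-1} · (x - mu) = (-0.1139, 0.1639).
  (x - mu)^T · [Sigma^{-1} · (x - mu)] = (-2)·(-0.1139) + (3)·(0.1639) = 0.7194.

Step 4 — take square root: d = √(0.7194) ≈ 0.8482.

d(x, mu) = √(0.7194) ≈ 0.8482


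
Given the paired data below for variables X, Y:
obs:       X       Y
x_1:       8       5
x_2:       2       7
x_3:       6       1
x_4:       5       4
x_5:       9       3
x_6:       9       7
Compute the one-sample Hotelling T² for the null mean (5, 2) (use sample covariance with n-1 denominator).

Step 1 — sample mean vector:
  mean(X) = (8 + 2 + 6 + 5 + 9 + 9) / 6 = 39/6 = 6.5
  mean(Y) = (5 + 7 + 1 + 4 + 3 + 7) / 6 = 27/6 = 4.5
  x̄ = (6.5, 4.5),  deviation x̄ - mu_0 = (6.5, 4.5) - (5, 2) = (1.5, 2.5).

Step 2 — sample covariance matrix, S[i,j] = (1/(n-1)) · Σ_k (x_{k,i} - mean_i) · (x_{k,j} - mean_j), divisor n-1 = 5:
  S[X,X] = ((1.5)·(1.5) + (-4.5)·(-4.5) + (-0.5)·(-0.5) + (-1.5)·(-1.5) + (2.5)·(2.5) + (2.5)·(2.5)) / 5 = 37.5/5 = 7.5
  S[X,Y] = ((1.5)·(0.5) + (-4.5)·(2.5) + (-0.5)·(-3.5) + (-1.5)·(-0.5) + (2.5)·(-1.5) + (2.5)·(2.5)) / 5 = -5.5/5 = -1.1
  S[Y,Y] = ((0.5)·(0.5) + (2.5)·(2.5) + (-3.5)·(-3.5) + (-0.5)·(-0.5) + (-1.5)·(-1.5) + (2.5)·(2.5)) / 5 = 27.5/5 = 5.5
  S = [[7.5, -1.1],
 [-1.1, 5.5]].

Step 3 — invert S. det(S) = 7.5·5.5 - (-1.1)² = 40.04.
  S^{-1} = (1/det) · [[d, -b], [-b, a]] = [[0.1374, 0.0275],
 [0.0275, 0.1873]].

Step 4 — quadratic form (x̄ - mu_0)^T · S^{-1} · (x̄ - mu_0):
  S^{-1} · (x̄ - mu_0) = (0.2747, 0.5095),
  (x̄ - mu_0)^T · [...] = (1.5)·(0.2747) + (2.5)·(0.5095) = 1.6858.

Step 5 — scale by n: T² = 6 · 1.6858 = 10.1149.

T² ≈ 10.1149


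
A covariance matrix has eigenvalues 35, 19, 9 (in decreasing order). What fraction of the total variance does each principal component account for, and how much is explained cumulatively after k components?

Step 1 — total variance = trace(Sigma) = Σ λ_i = 35 + 19 + 9 = 63.

Step 2 — fraction explained by component i = λ_i / Σ λ:
  PC1: 35/63 = 0.5556
  PC2: 19/63 = 0.3016
  PC3: 9/63 = 0.1429

Step 3 — cumulative fraction after k components = (λ_1 + ... + λ_k) / Σ λ:
  k = 1: 35/63 = 0.5556
  k = 2: (35 + 19)/63 = 54/63 = 0.8571
  k = 3: (35 + 19 + 9)/63 = 63/63 = 1

Summary (fraction, with percent):

explained: PC1 0.5556 (55.56%), PC2 0.3016 (30.16%), PC3 0.1429 (14.29%);  cumulative: 0.5556, 0.8571, 1


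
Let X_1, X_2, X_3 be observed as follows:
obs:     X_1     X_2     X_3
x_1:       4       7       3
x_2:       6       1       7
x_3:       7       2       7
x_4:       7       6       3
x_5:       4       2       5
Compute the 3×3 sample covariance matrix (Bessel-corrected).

Step 1 — column means:
  mean(X_1) = (4 + 6 + 7 + 7 + 4) / 5 = 28/5 = 5.6
  mean(X_2) = (7 + 1 + 2 + 6 + 2) / 5 = 18/5 = 3.6
  mean(X_3) = (3 + 7 + 7 + 3 + 5) / 5 = 25/5 = 5

Step 2 — sample covariance S[i,j] = (1/(n-1)) · Σ_k (x_{k,i} - mean_i) · (x_{k,j} - mean_j), with n-1 = 4.
  S[X_1,X_1] = ((-1.6)·(-1.6) + (0.4)·(0.4) + (1.4)·(1.4) + (1.4)·(1.4) + (-1.6)·(-1.6)) / 4 = 9.2/4 = 2.3
  S[X_1,X_2] = ((-1.6)·(3.4) + (0.4)·(-2.6) + (1.4)·(-1.6) + (1.4)·(2.4) + (-1.6)·(-1.6)) / 4 = -2.8/4 = -0.7
  S[X_1,X_3] = ((-1.6)·(-2) + (0.4)·(2) + (1.4)·(2) + (1.4)·(-2) + (-1.6)·(0)) / 4 = 4/4 = 1
  S[X_2,X_2] = ((3.4)·(3.4) + (-2.6)·(-2.6) + (-1.6)·(-1.6) + (2.4)·(2.4) + (-1.6)·(-1.6)) / 4 = 29.2/4 = 7.3
  S[X_2,X_3] = ((3.4)·(-2) + (-2.6)·(2) + (-1.6)·(2) + (2.4)·(-2) + (-1.6)·(0)) / 4 = -20/4 = -5
  S[X_3,X_3] = ((-2)·(-2) + (2)·(2) + (2)·(2) + (-2)·(-2) + (0)·(0)) / 4 = 16/4 = 4

S is symmetric (S[j,i] = S[i,j]). Assembling:

S = [[2.3, -0.7, 1],
 [-0.7, 7.3, -5],
 [1, -5, 4]]


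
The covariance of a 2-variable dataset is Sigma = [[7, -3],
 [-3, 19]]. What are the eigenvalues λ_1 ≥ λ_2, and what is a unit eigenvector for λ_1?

Step 1 — characteristic polynomial of 2×2 Sigma:
  det(Sigma - λI) = λ² - trace · λ + det = 0.
  trace = 7 + 19 = 26, det = 7·19 - (-3)² = 124.
Step 2 — discriminant:
  Δ = trace² - 4·det = 676 - 496 = 180.
Step 3 — eigenvalues:
  λ = (trace ± √Δ)/2 = (26 ± 13.4164)/2,
  λ_1 = 19.7082,  λ_2 = 6.2918.

Step 4 — unit eigenvector for λ_1: solve (Sigma - λ_1 I)v = 0. First row:
  (7 - 19.7082)·v_x + (-3)·v_y = 0, i.e. (-12.7082)·v_x + (-3)·v_y = 0,
  so v ∝ (b, λ_1 - a) = (-3, 12.7082); multiply by -1 so the first entry is positive: u = (3, -12.7082).
  ||u|| = √((3)² + (-12.7082)²) = √(170.4984) ≈ 13.0575,
  v_1 = u/||u|| ≈ (0.2298, -0.9732) (||v_1|| = 1).

λ_1 = 19.7082,  λ_2 = 6.2918;  v_1 ≈ (0.2298, -0.9732)


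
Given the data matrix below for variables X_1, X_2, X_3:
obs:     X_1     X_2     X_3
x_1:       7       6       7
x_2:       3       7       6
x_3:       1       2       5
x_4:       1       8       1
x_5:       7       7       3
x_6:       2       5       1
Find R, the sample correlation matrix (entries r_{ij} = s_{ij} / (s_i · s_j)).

Step 1 — column means:
  mean(X_1) = (7 + 3 + 1 + 1 + 7 + 2) / 6 = 21/6 = 3.5
  mean(X_2) = (6 + 7 + 2 + 8 + 7 + 5) / 6 = 35/6 = 5.8333
  mean(X_3) = (7 + 6 + 5 + 1 + 3 + 1) / 6 = 23/6 = 3.8333

Step 2 — sample variances and covariances s[i,j] = (1/(n-1)) · Σ_k (x_{k,i} - mean_i) · (x_{k,j} - mean_j), with n-1 = 5:
  s[X_1,X_1] = ((3.5)·(3.5) + (-0.5)·(-0.5) + (-2.5)·(-2.5) + (-2.5)·(-2.5) + (3.5)·(3.5) + (-1.5)·(-1.5)) / 5 = 39.5/5 = 7.9
  s[X_1,X_2] = ((3.5)·(0.1667) + (-0.5)·(1.1667) + (-2.5)·(-3.8333) + (-2.5)·(2.1667) + (3.5)·(1.1667) + (-1.5)·(-0.8333)) / 5 = 9.5/5 = 1.9
  s[X_1,X_3] = ((3.5)·(3.1667) + (-0.5)·(2.1667) + (-2.5)·(1.1667) + (-2.5)·(-2.8333) + (3.5)·(-0.8333) + (-1.5)·(-2.8333)) / 5 = 15.5/5 = 3.1
  s[X_2,X_2] = ((0.1667)·(0.1667) + (1.1667)·(1.1667) + (-3.8333)·(-3.8333) + (2.1667)·(2.1667) + (1.1667)·(1.1667) + (-0.8333)·(-0.8333)) / 5 = 22.8333/5 = 4.5667
  s[X_2,X_3] = ((0.1667)·(3.1667) + (1.1667)·(2.1667) + (-3.8333)·(1.1667) + (2.1667)·(-2.8333) + (1.1667)·(-0.8333) + (-0.8333)·(-2.8333)) / 5 = -6.1667/5 = -1.2333
  s[X_3,X_3] = ((3.1667)·(3.1667) + (2.1667)·(2.1667) + (1.1667)·(1.1667) + (-2.8333)·(-2.8333) + (-0.8333)·(-0.8333) + (-2.8333)·(-2.8333)) / 5 = 32.8333/5 = 6.5667
  Sample standard deviations s_i = √(s[i,i]):
  s(X_1) = √(7.9) = 2.8107
  s(X_2) = √(4.5667) = 2.137
  s(X_3) = √(6.5667) = 2.5626

Step 3 — r_{ij} = s_{ij} / (s_i · s_j):
  r[X_1,X_1] = 1 (diagonal).
  r[X_1,X_2] = 1.9 / (2.8107 · 2.137) = 1.9 / 6.0064 = 0.3163
  r[X_1,X_3] = 3.1 / (2.8107 · 2.5626) = 3.1 / 7.2025 = 0.4304
  r[X_2,X_2] = 1 (diagonal).
  r[X_2,X_3] = -1.2333 / (2.137 · 2.5626) = -1.2333 / 5.4761 = -0.2252
  r[X_3,X_3] = 1 (diagonal).

R is symmetric with unit diagonal. Assembling:

R = [[1, 0.3163, 0.4304],
 [0.3163, 1, -0.2252],
 [0.4304, -0.2252, 1]]


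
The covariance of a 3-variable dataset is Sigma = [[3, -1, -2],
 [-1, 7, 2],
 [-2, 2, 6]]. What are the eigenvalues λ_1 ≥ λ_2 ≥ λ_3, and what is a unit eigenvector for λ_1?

Step 1 — characteristic polynomial p(λ) = det(λI - Sigma) = λ³ - tr·λ² + c_1·λ - det, where tr = trace, c_1 = sum of the principal 2×2 minors, det = det(Sigma):
  tr = 3 + 7 + 6 = 16,
  c_1 = (3·7 - (-1)²) + (3·6 - (-2)²) + (7·6 - (2)²) = 20 + 14 + 38 = 72,
  det = 3·(7·6 - (2)²) - (-1)·((-1)·6 - (2)·(-2)) + (-2)·((-1)·(2) - 7·(-2)) = 3·(38) - (-1)·(-2) + (-2)·(12) = 88.
  So p(λ) = λ³ - 16λ² + 72λ - 88.
Step 2 — look for an integer root (rational root theorem: any rational root is an integer divisor of 88). Testing λ = 2:
  p(2) = 8 - 64 + 144 - 88 = 0  ✓
  Dividing out (λ - 2): p(λ) = (λ - 2)(λ² - 14λ + 44).
Step 3 — remaining eigenvalues from the quadratic λ² - 14λ + 44 = 0:
  Δ = 14² - 4·44 = 196 - 176 = 20,  λ = (14 ± √20)/2 = (14 ± 4.4721)/2 ≈ 9.2361 or 4.7639.
  Sorted: λ_1 = 9.2361,  λ_2 = 4.7639,  λ_3 = 2  (check: sum = 16 = tr ✓).

Step 4 — unit eigenvector for λ_1 ≈ 9.2361: v spans the null space of (Sigma - λ_1 I), whose rows are
  r_1 = (-6.2361, -1, -2),  r_2 = (-1, -2.2361, 2),  r_3 = (-2, 2, -3.2361).
  v is orthogonal to every row, so take v ∝ r_1 × r_2 = ((-1)·(2) - (-2)·(-2.2361), (-2)·(-1) - (-6.2361)·(2), (-6.2361)·(-2.2361) - (-1)·(-1)) ≈ (-6.4721, 14.4721, 12.9443).
  Rescale (multiply by -1 so the first nonzero entry is positive): u = (6.4721, -14.4721, -12.9443).
  ||u|| = √((6.4721)² + (-14.4721)² + (-12.9443)²) = √(418.8854) ≈ 20.4667,  v_1 = u/||u|| ≈ (0.3162, -0.7071, -0.6325) (||v_1|| = 1).

λ_1 = 9.2361,  λ_2 = 4.7639,  λ_3 = 2;  v_1 ≈ (0.3162, -0.7071, -0.6325)


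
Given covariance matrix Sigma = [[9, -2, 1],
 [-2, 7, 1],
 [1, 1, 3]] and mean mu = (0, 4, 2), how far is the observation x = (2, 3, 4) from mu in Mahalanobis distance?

Step 1 — centre the observation: (x - mu) = (2, -1, 2).

Step 2 — invert Sigma (cofactor / det for 3×3, or solve directly):
  Sigma^{-1} = [[0.1274, 0.0446, -0.0573],
 [0.0446, 0.1656, -0.0701],
 [-0.0573, -0.0701, 0.3758]].

Step 3 — form the quadratic (x - mu)^T · Sigma^{-1} · (x - mu):
  Sigma^{-1} · (x - mu) = (0.0955, -0.2166, 0.707).
  (x - mu)^T · [Sigma^{-1} · (x - mu)] = (2)·(0.0955) + (-1)·(-0.2166) + (2)·(0.707) = 1.8217.

Step 4 — take square root: d = √(1.8217) ≈ 1.3497.

d(x, mu) = √(1.8217) ≈ 1.3497


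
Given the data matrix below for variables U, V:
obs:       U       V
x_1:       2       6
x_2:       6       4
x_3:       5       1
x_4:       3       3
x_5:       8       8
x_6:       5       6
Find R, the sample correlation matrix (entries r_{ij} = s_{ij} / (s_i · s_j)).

Step 1 — column means:
  mean(U) = (2 + 6 + 5 + 3 + 8 + 5) / 6 = 29/6 = 4.8333
  mean(V) = (6 + 4 + 1 + 3 + 8 + 6) / 6 = 28/6 = 4.6667

Step 2 — sample variances and covariances s[i,j] = (1/(n-1)) · Σ_k (x_{k,i} - mean_i) · (x_{k,j} - mean_j), with n-1 = 5:
  s[U,U] = ((-2.8333)·(-2.8333) + (1.1667)·(1.1667) + (0.1667)·(0.1667) + (-1.8333)·(-1.8333) + (3.1667)·(3.1667) + (0.1667)·(0.1667)) / 5 = 22.8333/5 = 4.5667
  s[U,V] = ((-2.8333)·(1.3333) + (1.1667)·(-0.6667) + (0.1667)·(-3.6667) + (-1.8333)·(-1.6667) + (3.1667)·(3.3333) + (0.1667)·(1.3333)) / 5 = 8.6667/5 = 1.7333
  s[V,V] = ((1.3333)·(1.3333) + (-0.6667)·(-0.6667) + (-3.6667)·(-3.6667) + (-1.6667)·(-1.6667) + (3.3333)·(3.3333) + (1.3333)·(1.3333)) / 5 = 31.3333/5 = 6.2667
  Sample standard deviations s_i = √(s[i,i]):
  s(U) = √(4.5667) = 2.137
  s(V) = √(6.2667) = 2.5033

Step 3 — r_{ij} = s_{ij} / (s_i · s_j):
  r[U,U] = 1 (diagonal).
  r[U,V] = 1.7333 / (2.137 · 2.5033) = 1.7333 / 5.3496 = 0.324
  r[V,V] = 1 (diagonal).

R is symmetric with unit diagonal. Assembling:

R = [[1, 0.324],
 [0.324, 1]]


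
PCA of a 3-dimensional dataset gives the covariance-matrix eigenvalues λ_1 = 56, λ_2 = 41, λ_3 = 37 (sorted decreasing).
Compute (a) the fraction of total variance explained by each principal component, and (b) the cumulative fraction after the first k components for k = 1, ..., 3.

Step 1 — total variance = trace(Sigma) = Σ λ_i = 56 + 41 + 37 = 134.

Step 2 — fraction explained by component i = λ_i / Σ λ:
  PC1: 56/134 = 0.4179
  PC2: 41/134 = 0.306
  PC3: 37/134 = 0.2761

Step 3 — cumulative fraction after k components = (λ_1 + ... + λ_k) / Σ λ:
  k = 1: 56/134 = 0.4179
  k = 2: (56 + 41)/134 = 97/134 = 0.7239
  k = 3: (56 + 41 + 37)/134 = 134/134 = 1

Summary (fraction, with percent):

explained: PC1 0.4179 (41.79%), PC2 0.306 (30.6%), PC3 0.2761 (27.61%);  cumulative: 0.4179, 0.7239, 1


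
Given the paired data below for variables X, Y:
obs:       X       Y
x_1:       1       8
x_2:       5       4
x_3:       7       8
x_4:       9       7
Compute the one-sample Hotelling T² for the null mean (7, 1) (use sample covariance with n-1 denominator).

Step 1 — sample mean vector:
  mean(X) = (1 + 5 + 7 + 9) / 4 = 22/4 = 5.5
  mean(Y) = (8 + 4 + 8 + 7) / 4 = 27/4 = 6.75
  x̄ = (5.5, 6.75),  deviation x̄ - mu_0 = (5.5, 6.75) - (7, 1) = (-1.5, 5.75).

Step 2 — sample covariance matrix, S[i,j] = (1/(n-1)) · Σ_k (x_{k,i} - mean_i) · (x_{k,j} - mean_j), divisor n-1 = 3:
  S[X,X] = ((-4.5)·(-4.5) + (-0.5)·(-0.5) + (1.5)·(1.5) + (3.5)·(3.5)) / 3 = 35/3 = 11.6667
  S[X,Y] = ((-4.5)·(1.25) + (-0.5)·(-2.75) + (1.5)·(1.25) + (3.5)·(0.25)) / 3 = -1.5/3 = -0.5
  S[Y,Y] = ((1.25)·(1.25) + (-2.75)·(-2.75) + (1.25)·(1.25) + (0.25)·(0.25)) / 3 = 10.75/3 = 3.5833
  S = [[11.6667, -0.5],
 [-0.5, 3.5833]].

Step 3 — invert S. det(S) = 11.6667·3.5833 - (-0.5)² = 41.5556.
  S^{-1} = (1/det) · [[d, -b], [-b, a]] = [[0.0862, 0.012],
 [0.012, 0.2807]].

Step 4 — quadratic form (x̄ - mu_0)^T · S^{-1} · (x̄ - mu_0):
  S^{-1} · (x̄ - mu_0) = (-0.0602, 1.5963),
  (x̄ - mu_0)^T · [...] = (-1.5)·(-0.0602) + (5.75)·(1.5963) = 9.2687.

Step 5 — scale by n: T² = 4 · 9.2687 = 37.0749.

T² ≈ 37.0749


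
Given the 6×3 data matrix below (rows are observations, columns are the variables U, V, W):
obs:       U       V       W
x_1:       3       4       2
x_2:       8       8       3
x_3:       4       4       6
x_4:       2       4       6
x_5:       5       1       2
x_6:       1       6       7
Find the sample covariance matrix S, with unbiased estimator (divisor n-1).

Step 1 — column means:
  mean(U) = (3 + 8 + 4 + 2 + 5 + 1) / 6 = 23/6 = 3.8333
  mean(V) = (4 + 8 + 4 + 4 + 1 + 6) / 6 = 27/6 = 4.5
  mean(W) = (2 + 3 + 6 + 6 + 2 + 7) / 6 = 26/6 = 4.3333

Step 2 — sample covariance S[i,j] = (1/(n-1)) · Σ_k (x_{k,i} - mean_i) · (x_{k,j} - mean_j), with n-1 = 5.
  S[U,U] = ((-0.8333)·(-0.8333) + (4.1667)·(4.1667) + (0.1667)·(0.1667) + (-1.8333)·(-1.8333) + (1.1667)·(1.1667) + (-2.8333)·(-2.8333)) / 5 = 30.8333/5 = 6.1667
  S[U,V] = ((-0.8333)·(-0.5) + (4.1667)·(3.5) + (0.1667)·(-0.5) + (-1.8333)·(-0.5) + (1.1667)·(-3.5) + (-2.8333)·(1.5)) / 5 = 7.5/5 = 1.5
  S[U,W] = ((-0.8333)·(-2.3333) + (4.1667)·(-1.3333) + (0.1667)·(1.6667) + (-1.8333)·(1.6667) + (1.1667)·(-2.3333) + (-2.8333)·(2.6667)) / 5 = -16.6667/5 = -3.3333
  S[V,V] = ((-0.5)·(-0.5) + (3.5)·(3.5) + (-0.5)·(-0.5) + (-0.5)·(-0.5) + (-3.5)·(-3.5) + (1.5)·(1.5)) / 5 = 27.5/5 = 5.5
  S[V,W] = ((-0.5)·(-2.3333) + (3.5)·(-1.3333) + (-0.5)·(1.6667) + (-0.5)·(1.6667) + (-3.5)·(-2.3333) + (1.5)·(2.6667)) / 5 = 7/5 = 1.4
  S[W,W] = ((-2.3333)·(-2.3333) + (-1.3333)·(-1.3333) + (1.6667)·(1.6667) + (1.6667)·(1.6667) + (-2.3333)·(-2.3333) + (2.6667)·(2.6667)) / 5 = 25.3333/5 = 5.0667

S is symmetric (S[j,i] = S[i,j]). Assembling:

S = [[6.1667, 1.5, -3.3333],
 [1.5, 5.5, 1.4],
 [-3.3333, 1.4, 5.0667]]


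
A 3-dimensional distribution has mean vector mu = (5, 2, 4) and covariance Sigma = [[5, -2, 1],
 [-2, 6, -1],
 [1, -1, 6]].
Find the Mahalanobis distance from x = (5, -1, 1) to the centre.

Step 1 — centre the observation: (x - mu) = (0, -3, -3).

Step 2 — invert Sigma (cofactor / det for 3×3, or solve directly):
  Sigma^{-1} = [[0.2349, 0.0738, -0.0268],
 [0.0738, 0.1946, 0.0201],
 [-0.0268, 0.0201, 0.1745]].

Step 3 — form the quadratic (x - mu)^T · Sigma^{-1} · (x - mu):
  Sigma^{-1} · (x - mu) = (-0.1409, -0.6443, -0.5839).
  (x - mu)^T · [Sigma^{-1} · (x - mu)] = (0)·(-0.1409) + (-3)·(-0.6443) + (-3)·(-0.5839) = 3.6846.

Step 4 — take square root: d = √(3.6846) ≈ 1.9195.

d(x, mu) = √(3.6846) ≈ 1.9195


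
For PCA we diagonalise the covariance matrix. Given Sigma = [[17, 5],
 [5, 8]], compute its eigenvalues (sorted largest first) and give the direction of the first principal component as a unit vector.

Step 1 — characteristic polynomial of 2×2 Sigma:
  det(Sigma - λI) = λ² - trace · λ + det = 0.
  trace = 17 + 8 = 25, det = 17·8 - (5)² = 111.
Step 2 — discriminant:
  Δ = trace² - 4·det = 625 - 444 = 181.
Step 3 — eigenvalues:
  λ = (trace ± √Δ)/2 = (25 ± 13.4536)/2,
  λ_1 = 19.2268,  λ_2 = 5.7732.

Step 4 — unit eigenvector for λ_1: solve (Sigma - λ_1 I)v = 0. First row:
  (17 - 19.2268)·v_x + (5)·v_y = 0, i.e. (-2.2268)·v_x + (5)·v_y = 0,
  so v ∝ (b, λ_1 - a) = (5, 2.2268) = u.
  ||u|| = √((5)² + (2.2268)²) = √(29.9587) ≈ 5.4735,
  v_1 = u/||u|| ≈ (0.9135, 0.4068) (||v_1|| = 1).

λ_1 = 19.2268,  λ_2 = 5.7732;  v_1 ≈ (0.9135, 0.4068)


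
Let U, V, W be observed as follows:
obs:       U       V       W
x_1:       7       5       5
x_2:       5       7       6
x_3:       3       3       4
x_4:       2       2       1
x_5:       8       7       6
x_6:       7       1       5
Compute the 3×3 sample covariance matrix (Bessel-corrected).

Step 1 — column means:
  mean(U) = (7 + 5 + 3 + 2 + 8 + 7) / 6 = 32/6 = 5.3333
  mean(V) = (5 + 7 + 3 + 2 + 7 + 1) / 6 = 25/6 = 4.1667
  mean(W) = (5 + 6 + 4 + 1 + 6 + 5) / 6 = 27/6 = 4.5

Step 2 — sample covariance S[i,j] = (1/(n-1)) · Σ_k (x_{k,i} - mean_i) · (x_{k,j} - mean_j), with n-1 = 5.
  S[U,U] = ((1.6667)·(1.6667) + (-0.3333)·(-0.3333) + (-2.3333)·(-2.3333) + (-3.3333)·(-3.3333) + (2.6667)·(2.6667) + (1.6667)·(1.6667)) / 5 = 29.3333/5 = 5.8667
  S[U,V] = ((1.6667)·(0.8333) + (-0.3333)·(2.8333) + (-2.3333)·(-1.1667) + (-3.3333)·(-2.1667) + (2.6667)·(2.8333) + (1.6667)·(-3.1667)) / 5 = 12.6667/5 = 2.5333
  S[U,W] = ((1.6667)·(0.5) + (-0.3333)·(1.5) + (-2.3333)·(-0.5) + (-3.3333)·(-3.5) + (2.6667)·(1.5) + (1.6667)·(0.5)) / 5 = 18/5 = 3.6
  S[V,V] = ((0.8333)·(0.8333) + (2.8333)·(2.8333) + (-1.1667)·(-1.1667) + (-2.1667)·(-2.1667) + (2.8333)·(2.8333) + (-3.1667)·(-3.1667)) / 5 = 32.8333/5 = 6.5667
  S[V,W] = ((0.8333)·(0.5) + (2.8333)·(1.5) + (-1.1667)·(-0.5) + (-2.1667)·(-3.5) + (2.8333)·(1.5) + (-3.1667)·(0.5)) / 5 = 15.5/5 = 3.1
  S[W,W] = ((0.5)·(0.5) + (1.5)·(1.5) + (-0.5)·(-0.5) + (-3.5)·(-3.5) + (1.5)·(1.5) + (0.5)·(0.5)) / 5 = 17.5/5 = 3.5

S is symmetric (S[j,i] = S[i,j]). Assembling:

S = [[5.8667, 2.5333, 3.6],
 [2.5333, 6.5667, 3.1],
 [3.6, 3.1, 3.5]]


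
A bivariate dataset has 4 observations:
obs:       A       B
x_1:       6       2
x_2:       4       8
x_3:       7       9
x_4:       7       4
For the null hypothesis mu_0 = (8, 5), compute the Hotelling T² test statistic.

Step 1 — sample mean vector:
  mean(A) = (6 + 4 + 7 + 7) / 4 = 24/4 = 6
  mean(B) = (2 + 8 + 9 + 4) / 4 = 23/4 = 5.75
  x̄ = (6, 5.75),  deviation x̄ - mu_0 = (6, 5.75) - (8, 5) = (-2, 0.75).

Step 2 — sample covariance matrix, S[i,j] = (1/(n-1)) · Σ_k (x_{k,i} - mean_i) · (x_{k,j} - mean_j), divisor n-1 = 3:
  S[A,A] = ((0)·(0) + (-2)·(-2) + (1)·(1) + (1)·(1)) / 3 = 6/3 = 2
  S[A,B] = ((0)·(-3.75) + (-2)·(2.25) + (1)·(3.25) + (1)·(-1.75)) / 3 = -3/3 = -1
  S[B,B] = ((-3.75)·(-3.75) + (2.25)·(2.25) + (3.25)·(3.25) + (-1.75)·(-1.75)) / 3 = 32.75/3 = 10.9167
  S = [[2, -1],
 [-1, 10.9167]].

Step 3 — invert S. det(S) = 2·10.9167 - (-1)² = 20.8333.
  S^{-1} = (1/det) · [[d, -b], [-b, a]] = [[0.524, 0.048],
 [0.048, 0.096]].

Step 4 — quadratic form (x̄ - mu_0)^T · S^{-1} · (x̄ - mu_0):
  S^{-1} · (x̄ - mu_0) = (-1.012, -0.024),
  (x̄ - mu_0)^T · [...] = (-2)·(-1.012) + (0.75)·(-0.024) = 2.006.

Step 5 — scale by n: T² = 4 · 2.006 = 8.024.

T² ≈ 8.024


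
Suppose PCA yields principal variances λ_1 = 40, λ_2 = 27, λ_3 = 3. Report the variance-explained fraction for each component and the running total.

Step 1 — total variance = trace(Sigma) = Σ λ_i = 40 + 27 + 3 = 70.

Step 2 — fraction explained by component i = λ_i / Σ λ:
  PC1: 40/70 = 0.5714
  PC2: 27/70 = 0.3857
  PC3: 3/70 = 0.0429

Step 3 — cumulative fraction after k components = (λ_1 + ... + λ_k) / Σ λ:
  k = 1: 40/70 = 0.5714
  k = 2: (40 + 27)/70 = 67/70 = 0.9571
  k = 3: (40 + 27 + 3)/70 = 70/70 = 1

Summary (fraction, with percent):

explained: PC1 0.5714 (57.14%), PC2 0.3857 (38.57%), PC3 0.0429 (4.29%);  cumulative: 0.5714, 0.9571, 1


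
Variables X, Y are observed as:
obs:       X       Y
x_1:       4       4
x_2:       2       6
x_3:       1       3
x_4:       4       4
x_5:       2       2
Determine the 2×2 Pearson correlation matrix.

Step 1 — column means:
  mean(X) = (4 + 2 + 1 + 4 + 2) / 5 = 13/5 = 2.6
  mean(Y) = (4 + 6 + 3 + 4 + 2) / 5 = 19/5 = 3.8

Step 2 — sample variances and covariances s[i,j] = (1/(n-1)) · Σ_k (x_{k,i} - mean_i) · (x_{k,j} - mean_j), with n-1 = 4:
  s[X,X] = ((1.4)·(1.4) + (-0.6)·(-0.6) + (-1.6)·(-1.6) + (1.4)·(1.4) + (-0.6)·(-0.6)) / 4 = 7.2/4 = 1.8
  s[X,Y] = ((1.4)·(0.2) + (-0.6)·(2.2) + (-1.6)·(-0.8) + (1.4)·(0.2) + (-0.6)·(-1.8)) / 4 = 1.6/4 = 0.4
  s[Y,Y] = ((0.2)·(0.2) + (2.2)·(2.2) + (-0.8)·(-0.8) + (0.2)·(0.2) + (-1.8)·(-1.8)) / 4 = 8.8/4 = 2.2
  Sample standard deviations s_i = √(s[i,i]):
  s(X) = √(1.8) = 1.3416
  s(Y) = √(2.2) = 1.4832

Step 3 — r_{ij} = s_{ij} / (s_i · s_j):
  r[X,X] = 1 (diagonal).
  r[X,Y] = 0.4 / (1.3416 · 1.4832) = 0.4 / 1.99 = 0.201
  r[Y,Y] = 1 (diagonal).

R is symmetric with unit diagonal. Assembling:

R = [[1, 0.201],
 [0.201, 1]]


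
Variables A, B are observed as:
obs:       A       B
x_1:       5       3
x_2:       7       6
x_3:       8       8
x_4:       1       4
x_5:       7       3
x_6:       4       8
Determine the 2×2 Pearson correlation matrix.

Step 1 — column means:
  mean(A) = (5 + 7 + 8 + 1 + 7 + 4) / 6 = 32/6 = 5.3333
  mean(B) = (3 + 6 + 8 + 4 + 3 + 8) / 6 = 32/6 = 5.3333

Step 2 — sample variances and covariances s[i,j] = (1/(n-1)) · Σ_k (x_{k,i} - mean_i) · (x_{k,j} - mean_j), with n-1 = 5:
  s[A,A] = ((-0.3333)·(-0.3333) + (1.6667)·(1.6667) + (2.6667)·(2.6667) + (-4.3333)·(-4.3333) + (1.6667)·(1.6667) + (-1.3333)·(-1.3333)) / 5 = 33.3333/5 = 6.6667
  s[A,B] = ((-0.3333)·(-2.3333) + (1.6667)·(0.6667) + (2.6667)·(2.6667) + (-4.3333)·(-1.3333) + (1.6667)·(-2.3333) + (-1.3333)·(2.6667)) / 5 = 7.3333/5 = 1.4667
  s[B,B] = ((-2.3333)·(-2.3333) + (0.6667)·(0.6667) + (2.6667)·(2.6667) + (-1.3333)·(-1.3333) + (-2.3333)·(-2.3333) + (2.6667)·(2.6667)) / 5 = 27.3333/5 = 5.4667
  Sample standard deviations s_i = √(s[i,i]):
  s(A) = √(6.6667) = 2.582
  s(B) = √(5.4667) = 2.3381

Step 3 — r_{ij} = s_{ij} / (s_i · s_j):
  r[A,A] = 1 (diagonal).
  r[A,B] = 1.4667 / (2.582 · 2.3381) = 1.4667 / 6.0369 = 0.2429
  r[B,B] = 1 (diagonal).

R is symmetric with unit diagonal. Assembling:

R = [[1, 0.2429],
 [0.2429, 1]]
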